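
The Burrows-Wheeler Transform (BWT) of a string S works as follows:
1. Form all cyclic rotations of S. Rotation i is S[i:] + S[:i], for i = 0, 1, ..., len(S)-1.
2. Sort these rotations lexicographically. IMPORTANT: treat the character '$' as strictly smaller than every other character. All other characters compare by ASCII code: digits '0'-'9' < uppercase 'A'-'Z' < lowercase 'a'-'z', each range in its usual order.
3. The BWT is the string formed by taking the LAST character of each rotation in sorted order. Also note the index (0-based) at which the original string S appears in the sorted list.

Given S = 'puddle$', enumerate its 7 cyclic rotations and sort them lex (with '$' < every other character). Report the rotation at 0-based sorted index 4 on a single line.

Answer: le$pudd

Derivation:
All 7 rotations (rotation i = S[i:]+S[:i]):
  rot[0] = puddle$
  rot[1] = uddle$p
  rot[2] = ddle$pu
  rot[3] = dle$pud
  rot[4] = le$pudd
  rot[5] = e$puddl
  rot[6] = $puddle
Sorted (with $ < everything):
  sorted[0] = $puddle
  sorted[1] = ddle$pu
  sorted[2] = dle$pud
  sorted[3] = e$puddl
  sorted[4] = le$pudd
  sorted[5] = puddle$
  sorted[6] = uddle$p
sorted[4] = le$pudd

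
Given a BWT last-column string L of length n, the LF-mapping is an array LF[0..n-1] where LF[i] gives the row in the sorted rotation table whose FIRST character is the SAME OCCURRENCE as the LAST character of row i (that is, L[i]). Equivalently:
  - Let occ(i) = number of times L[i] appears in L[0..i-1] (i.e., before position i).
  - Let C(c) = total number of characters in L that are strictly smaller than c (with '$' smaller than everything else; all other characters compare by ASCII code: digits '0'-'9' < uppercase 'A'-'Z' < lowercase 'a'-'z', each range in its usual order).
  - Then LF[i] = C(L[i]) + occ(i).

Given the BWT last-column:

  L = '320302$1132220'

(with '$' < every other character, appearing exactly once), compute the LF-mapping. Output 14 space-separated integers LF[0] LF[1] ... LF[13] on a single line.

Answer: 11 6 1 12 2 7 0 4 5 13 8 9 10 3

Derivation:
Char counts: '$':1, '0':3, '1':2, '2':5, '3':3
C (first-col start): C('$')=0, C('0')=1, C('1')=4, C('2')=6, C('3')=11
L[0]='3': occ=0, LF[0]=C('3')+0=11+0=11
L[1]='2': occ=0, LF[1]=C('2')+0=6+0=6
L[2]='0': occ=0, LF[2]=C('0')+0=1+0=1
L[3]='3': occ=1, LF[3]=C('3')+1=11+1=12
L[4]='0': occ=1, LF[4]=C('0')+1=1+1=2
L[5]='2': occ=1, LF[5]=C('2')+1=6+1=7
L[6]='$': occ=0, LF[6]=C('$')+0=0+0=0
L[7]='1': occ=0, LF[7]=C('1')+0=4+0=4
L[8]='1': occ=1, LF[8]=C('1')+1=4+1=5
L[9]='3': occ=2, LF[9]=C('3')+2=11+2=13
L[10]='2': occ=2, LF[10]=C('2')+2=6+2=8
L[11]='2': occ=3, LF[11]=C('2')+3=6+3=9
L[12]='2': occ=4, LF[12]=C('2')+4=6+4=10
L[13]='0': occ=2, LF[13]=C('0')+2=1+2=3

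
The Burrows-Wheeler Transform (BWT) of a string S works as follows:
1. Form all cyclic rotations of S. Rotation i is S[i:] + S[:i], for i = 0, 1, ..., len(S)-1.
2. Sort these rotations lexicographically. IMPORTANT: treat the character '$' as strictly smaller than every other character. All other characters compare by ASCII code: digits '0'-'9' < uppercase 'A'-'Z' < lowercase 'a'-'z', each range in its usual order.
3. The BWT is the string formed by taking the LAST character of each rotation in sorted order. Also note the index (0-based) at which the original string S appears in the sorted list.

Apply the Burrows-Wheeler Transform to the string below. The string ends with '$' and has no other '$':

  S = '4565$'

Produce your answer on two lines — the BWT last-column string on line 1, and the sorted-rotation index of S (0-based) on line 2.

Answer: 5$645
1

Derivation:
All 5 rotations (rotation i = S[i:]+S[:i]):
  rot[0] = 4565$
  rot[1] = 565$4
  rot[2] = 65$45
  rot[3] = 5$456
  rot[4] = $4565
Sorted (with $ < everything):
  sorted[0] = $4565  (last char: '5')
  sorted[1] = 4565$  (last char: '$')
  sorted[2] = 5$456  (last char: '6')
  sorted[3] = 565$4  (last char: '4')
  sorted[4] = 65$45  (last char: '5')
Last column: 5$645
Original string S is at sorted index 1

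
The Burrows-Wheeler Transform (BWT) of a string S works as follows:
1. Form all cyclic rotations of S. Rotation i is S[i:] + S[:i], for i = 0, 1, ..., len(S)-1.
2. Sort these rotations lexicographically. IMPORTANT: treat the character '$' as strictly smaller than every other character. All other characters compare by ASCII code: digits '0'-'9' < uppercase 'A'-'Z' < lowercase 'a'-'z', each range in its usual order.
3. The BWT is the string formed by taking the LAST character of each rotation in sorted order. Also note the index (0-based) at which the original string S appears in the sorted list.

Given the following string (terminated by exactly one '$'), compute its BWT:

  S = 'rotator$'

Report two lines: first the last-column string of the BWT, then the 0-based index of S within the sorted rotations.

All 8 rotations (rotation i = S[i:]+S[:i]):
  rot[0] = rotator$
  rot[1] = otator$r
  rot[2] = tator$ro
  rot[3] = ator$rot
  rot[4] = tor$rota
  rot[5] = or$rotat
  rot[6] = r$rotato
  rot[7] = $rotator
Sorted (with $ < everything):
  sorted[0] = $rotator  (last char: 'r')
  sorted[1] = ator$rot  (last char: 't')
  sorted[2] = or$rotat  (last char: 't')
  sorted[3] = otator$r  (last char: 'r')
  sorted[4] = r$rotato  (last char: 'o')
  sorted[5] = rotator$  (last char: '$')
  sorted[6] = tator$ro  (last char: 'o')
  sorted[7] = tor$rota  (last char: 'a')
Last column: rttro$oa
Original string S is at sorted index 5

Answer: rttro$oa
5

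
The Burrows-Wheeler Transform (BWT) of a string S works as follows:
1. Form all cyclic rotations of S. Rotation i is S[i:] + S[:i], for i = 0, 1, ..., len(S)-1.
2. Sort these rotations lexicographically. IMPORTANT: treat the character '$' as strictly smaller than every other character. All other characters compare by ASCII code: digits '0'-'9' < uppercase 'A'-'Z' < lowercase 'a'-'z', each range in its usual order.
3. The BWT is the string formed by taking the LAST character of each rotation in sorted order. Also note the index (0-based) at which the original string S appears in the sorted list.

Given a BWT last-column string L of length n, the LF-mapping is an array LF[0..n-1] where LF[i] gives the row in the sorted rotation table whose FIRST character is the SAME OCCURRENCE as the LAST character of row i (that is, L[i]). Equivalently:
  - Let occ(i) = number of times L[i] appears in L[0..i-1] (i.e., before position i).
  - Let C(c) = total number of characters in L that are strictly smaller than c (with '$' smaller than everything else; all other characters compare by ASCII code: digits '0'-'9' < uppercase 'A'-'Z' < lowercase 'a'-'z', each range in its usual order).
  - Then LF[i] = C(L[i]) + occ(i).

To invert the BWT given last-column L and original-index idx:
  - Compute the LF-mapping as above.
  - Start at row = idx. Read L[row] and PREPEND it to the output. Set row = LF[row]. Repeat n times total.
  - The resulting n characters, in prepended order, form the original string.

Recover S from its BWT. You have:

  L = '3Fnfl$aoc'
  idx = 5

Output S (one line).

Answer: falconF3$

Derivation:
LF mapping: 1 2 7 5 6 0 3 8 4
Walk LF starting at row 5, prepending L[row]:
  step 1: row=5, L[5]='$', prepend. Next row=LF[5]=0
  step 2: row=0, L[0]='3', prepend. Next row=LF[0]=1
  step 3: row=1, L[1]='F', prepend. Next row=LF[1]=2
  step 4: row=2, L[2]='n', prepend. Next row=LF[2]=7
  step 5: row=7, L[7]='o', prepend. Next row=LF[7]=8
  step 6: row=8, L[8]='c', prepend. Next row=LF[8]=4
  step 7: row=4, L[4]='l', prepend. Next row=LF[4]=6
  step 8: row=6, L[6]='a', prepend. Next row=LF[6]=3
  step 9: row=3, L[3]='f', prepend. Next row=LF[3]=5
Reversed output: falconF3$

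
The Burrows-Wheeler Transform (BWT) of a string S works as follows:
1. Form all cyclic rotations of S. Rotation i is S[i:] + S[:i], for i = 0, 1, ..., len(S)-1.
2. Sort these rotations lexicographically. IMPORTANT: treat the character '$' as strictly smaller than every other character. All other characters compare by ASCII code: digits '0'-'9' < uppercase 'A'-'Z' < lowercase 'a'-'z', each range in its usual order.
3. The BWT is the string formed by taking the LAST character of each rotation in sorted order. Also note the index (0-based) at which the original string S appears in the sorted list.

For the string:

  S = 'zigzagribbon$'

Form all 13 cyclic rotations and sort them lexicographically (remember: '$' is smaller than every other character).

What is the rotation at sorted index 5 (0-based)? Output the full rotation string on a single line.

All 13 rotations (rotation i = S[i:]+S[:i]):
  rot[0] = zigzagribbon$
  rot[1] = igzagribbon$z
  rot[2] = gzagribbon$zi
  rot[3] = zagribbon$zig
  rot[4] = agribbon$zigz
  rot[5] = gribbon$zigza
  rot[6] = ribbon$zigzag
  rot[7] = ibbon$zigzagr
  rot[8] = bbon$zigzagri
  rot[9] = bon$zigzagrib
  rot[10] = on$zigzagribb
  rot[11] = n$zigzagribbo
  rot[12] = $zigzagribbon
Sorted (with $ < everything):
  sorted[0] = $zigzagribbon
  sorted[1] = agribbon$zigz
  sorted[2] = bbon$zigzagri
  sorted[3] = bon$zigzagrib
  sorted[4] = gribbon$zigza
  sorted[5] = gzagribbon$zi
  sorted[6] = ibbon$zigzagr
  sorted[7] = igzagribbon$z
  sorted[8] = n$zigzagribbo
  sorted[9] = on$zigzagribb
  sorted[10] = ribbon$zigzag
  sorted[11] = zagribbon$zig
  sorted[12] = zigzagribbon$
sorted[5] = gzagribbon$zi

Answer: gzagribbon$zi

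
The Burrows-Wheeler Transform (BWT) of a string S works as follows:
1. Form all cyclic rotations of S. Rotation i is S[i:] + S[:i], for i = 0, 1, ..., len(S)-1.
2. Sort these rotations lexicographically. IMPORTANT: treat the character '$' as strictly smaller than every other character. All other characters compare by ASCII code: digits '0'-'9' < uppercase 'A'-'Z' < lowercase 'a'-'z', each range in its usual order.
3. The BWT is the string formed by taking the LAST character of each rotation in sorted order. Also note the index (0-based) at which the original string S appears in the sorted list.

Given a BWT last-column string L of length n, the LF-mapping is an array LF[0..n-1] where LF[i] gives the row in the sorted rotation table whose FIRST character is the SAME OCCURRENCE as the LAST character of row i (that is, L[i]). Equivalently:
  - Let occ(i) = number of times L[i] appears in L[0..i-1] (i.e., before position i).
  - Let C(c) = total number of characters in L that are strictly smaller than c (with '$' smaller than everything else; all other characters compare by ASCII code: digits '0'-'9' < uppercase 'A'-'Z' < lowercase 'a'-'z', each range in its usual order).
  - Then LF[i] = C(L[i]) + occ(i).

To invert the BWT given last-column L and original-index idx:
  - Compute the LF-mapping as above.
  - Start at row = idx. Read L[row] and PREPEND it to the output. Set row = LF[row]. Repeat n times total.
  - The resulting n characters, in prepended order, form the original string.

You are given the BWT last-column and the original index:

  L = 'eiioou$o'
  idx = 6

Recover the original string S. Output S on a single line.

LF mapping: 1 2 3 4 5 7 0 6
Walk LF starting at row 6, prepending L[row]:
  step 1: row=6, L[6]='$', prepend. Next row=LF[6]=0
  step 2: row=0, L[0]='e', prepend. Next row=LF[0]=1
  step 3: row=1, L[1]='i', prepend. Next row=LF[1]=2
  step 4: row=2, L[2]='i', prepend. Next row=LF[2]=3
  step 5: row=3, L[3]='o', prepend. Next row=LF[3]=4
  step 6: row=4, L[4]='o', prepend. Next row=LF[4]=5
  step 7: row=5, L[5]='u', prepend. Next row=LF[5]=7
  step 8: row=7, L[7]='o', prepend. Next row=LF[7]=6
Reversed output: ouooiie$

Answer: ouooiie$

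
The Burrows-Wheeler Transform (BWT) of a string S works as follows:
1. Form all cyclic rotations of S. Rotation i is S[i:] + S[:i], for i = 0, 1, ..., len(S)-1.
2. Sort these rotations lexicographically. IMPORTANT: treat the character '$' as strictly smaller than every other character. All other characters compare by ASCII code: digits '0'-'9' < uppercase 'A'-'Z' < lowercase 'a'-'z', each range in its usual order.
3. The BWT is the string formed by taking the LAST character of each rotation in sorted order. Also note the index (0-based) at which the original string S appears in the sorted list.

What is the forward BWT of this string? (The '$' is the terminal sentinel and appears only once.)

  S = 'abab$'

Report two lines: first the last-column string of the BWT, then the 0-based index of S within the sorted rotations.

Answer: bb$aa
2

Derivation:
All 5 rotations (rotation i = S[i:]+S[:i]):
  rot[0] = abab$
  rot[1] = bab$a
  rot[2] = ab$ab
  rot[3] = b$aba
  rot[4] = $abab
Sorted (with $ < everything):
  sorted[0] = $abab  (last char: 'b')
  sorted[1] = ab$ab  (last char: 'b')
  sorted[2] = abab$  (last char: '$')
  sorted[3] = b$aba  (last char: 'a')
  sorted[4] = bab$a  (last char: 'a')
Last column: bb$aa
Original string S is at sorted index 2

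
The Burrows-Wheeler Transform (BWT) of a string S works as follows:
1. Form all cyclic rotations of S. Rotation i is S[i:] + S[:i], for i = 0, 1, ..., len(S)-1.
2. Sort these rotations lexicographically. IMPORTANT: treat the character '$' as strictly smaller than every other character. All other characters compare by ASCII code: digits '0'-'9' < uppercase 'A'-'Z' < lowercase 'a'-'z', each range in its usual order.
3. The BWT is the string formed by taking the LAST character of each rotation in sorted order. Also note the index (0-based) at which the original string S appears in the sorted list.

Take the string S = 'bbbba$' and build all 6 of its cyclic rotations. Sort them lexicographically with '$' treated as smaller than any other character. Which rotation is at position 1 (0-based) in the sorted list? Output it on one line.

All 6 rotations (rotation i = S[i:]+S[:i]):
  rot[0] = bbbba$
  rot[1] = bbba$b
  rot[2] = bba$bb
  rot[3] = ba$bbb
  rot[4] = a$bbbb
  rot[5] = $bbbba
Sorted (with $ < everything):
  sorted[0] = $bbbba
  sorted[1] = a$bbbb
  sorted[2] = ba$bbb
  sorted[3] = bba$bb
  sorted[4] = bbba$b
  sorted[5] = bbbba$
sorted[1] = a$bbbb

Answer: a$bbbb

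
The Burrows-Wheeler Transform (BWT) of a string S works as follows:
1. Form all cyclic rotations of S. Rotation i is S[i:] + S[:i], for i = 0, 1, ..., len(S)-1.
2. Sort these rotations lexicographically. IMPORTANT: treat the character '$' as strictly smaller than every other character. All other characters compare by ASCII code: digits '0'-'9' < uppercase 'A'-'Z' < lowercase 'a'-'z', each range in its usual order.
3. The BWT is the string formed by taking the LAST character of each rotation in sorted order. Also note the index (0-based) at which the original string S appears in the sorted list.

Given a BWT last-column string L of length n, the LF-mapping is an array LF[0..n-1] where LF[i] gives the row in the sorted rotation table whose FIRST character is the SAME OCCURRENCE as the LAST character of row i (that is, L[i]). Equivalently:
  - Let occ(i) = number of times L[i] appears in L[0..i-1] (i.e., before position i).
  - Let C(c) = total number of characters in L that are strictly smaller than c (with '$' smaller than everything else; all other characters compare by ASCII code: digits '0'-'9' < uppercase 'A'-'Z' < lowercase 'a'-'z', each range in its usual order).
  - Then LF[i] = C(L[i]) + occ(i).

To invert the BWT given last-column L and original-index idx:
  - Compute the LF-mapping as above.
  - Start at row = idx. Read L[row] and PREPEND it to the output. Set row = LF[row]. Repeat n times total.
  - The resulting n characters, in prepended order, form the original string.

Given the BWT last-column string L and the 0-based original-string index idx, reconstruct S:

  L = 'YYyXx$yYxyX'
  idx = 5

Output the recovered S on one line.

Answer: YxyXyyxYXY$

Derivation:
LF mapping: 3 4 8 1 6 0 9 5 7 10 2
Walk LF starting at row 5, prepending L[row]:
  step 1: row=5, L[5]='$', prepend. Next row=LF[5]=0
  step 2: row=0, L[0]='Y', prepend. Next row=LF[0]=3
  step 3: row=3, L[3]='X', prepend. Next row=LF[3]=1
  step 4: row=1, L[1]='Y', prepend. Next row=LF[1]=4
  step 5: row=4, L[4]='x', prepend. Next row=LF[4]=6
  step 6: row=6, L[6]='y', prepend. Next row=LF[6]=9
  step 7: row=9, L[9]='y', prepend. Next row=LF[9]=10
  step 8: row=10, L[10]='X', prepend. Next row=LF[10]=2
  step 9: row=2, L[2]='y', prepend. Next row=LF[2]=8
  step 10: row=8, L[8]='x', prepend. Next row=LF[8]=7
  step 11: row=7, L[7]='Y', prepend. Next row=LF[7]=5
Reversed output: YxyXyyxYXY$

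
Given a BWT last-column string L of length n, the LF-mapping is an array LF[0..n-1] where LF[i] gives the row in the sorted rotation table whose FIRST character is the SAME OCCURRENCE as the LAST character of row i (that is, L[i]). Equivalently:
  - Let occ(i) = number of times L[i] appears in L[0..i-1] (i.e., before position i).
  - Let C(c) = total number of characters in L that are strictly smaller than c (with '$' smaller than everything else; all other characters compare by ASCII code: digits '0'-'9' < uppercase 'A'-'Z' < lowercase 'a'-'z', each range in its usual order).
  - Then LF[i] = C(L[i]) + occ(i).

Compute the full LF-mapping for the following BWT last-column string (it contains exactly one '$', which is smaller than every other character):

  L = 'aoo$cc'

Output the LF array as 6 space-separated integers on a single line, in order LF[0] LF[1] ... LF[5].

Answer: 1 4 5 0 2 3

Derivation:
Char counts: '$':1, 'a':1, 'c':2, 'o':2
C (first-col start): C('$')=0, C('a')=1, C('c')=2, C('o')=4
L[0]='a': occ=0, LF[0]=C('a')+0=1+0=1
L[1]='o': occ=0, LF[1]=C('o')+0=4+0=4
L[2]='o': occ=1, LF[2]=C('o')+1=4+1=5
L[3]='$': occ=0, LF[3]=C('$')+0=0+0=0
L[4]='c': occ=0, LF[4]=C('c')+0=2+0=2
L[5]='c': occ=1, LF[5]=C('c')+1=2+1=3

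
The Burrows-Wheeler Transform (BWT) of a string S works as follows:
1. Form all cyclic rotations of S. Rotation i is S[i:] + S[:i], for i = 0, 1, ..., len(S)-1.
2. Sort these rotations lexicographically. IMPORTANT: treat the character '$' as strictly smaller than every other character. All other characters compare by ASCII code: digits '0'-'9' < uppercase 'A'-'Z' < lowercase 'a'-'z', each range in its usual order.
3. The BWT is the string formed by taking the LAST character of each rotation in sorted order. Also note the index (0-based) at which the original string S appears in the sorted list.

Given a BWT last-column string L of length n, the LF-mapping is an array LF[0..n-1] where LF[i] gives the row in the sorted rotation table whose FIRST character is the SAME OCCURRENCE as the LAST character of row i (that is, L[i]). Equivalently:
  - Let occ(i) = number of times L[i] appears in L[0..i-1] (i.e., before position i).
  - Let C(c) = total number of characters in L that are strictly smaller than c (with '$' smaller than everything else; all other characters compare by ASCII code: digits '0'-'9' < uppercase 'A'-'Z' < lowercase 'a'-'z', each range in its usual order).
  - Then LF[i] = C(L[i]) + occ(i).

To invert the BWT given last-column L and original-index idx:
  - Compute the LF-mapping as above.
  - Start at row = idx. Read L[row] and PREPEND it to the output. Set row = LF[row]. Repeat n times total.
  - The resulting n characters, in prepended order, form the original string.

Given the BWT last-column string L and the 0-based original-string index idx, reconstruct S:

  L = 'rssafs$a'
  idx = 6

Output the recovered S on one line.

LF mapping: 4 5 6 1 3 7 0 2
Walk LF starting at row 6, prepending L[row]:
  step 1: row=6, L[6]='$', prepend. Next row=LF[6]=0
  step 2: row=0, L[0]='r', prepend. Next row=LF[0]=4
  step 3: row=4, L[4]='f', prepend. Next row=LF[4]=3
  step 4: row=3, L[3]='a', prepend. Next row=LF[3]=1
  step 5: row=1, L[1]='s', prepend. Next row=LF[1]=5
  step 6: row=5, L[5]='s', prepend. Next row=LF[5]=7
  step 7: row=7, L[7]='a', prepend. Next row=LF[7]=2
  step 8: row=2, L[2]='s', prepend. Next row=LF[2]=6
Reversed output: sassafr$

Answer: sassafr$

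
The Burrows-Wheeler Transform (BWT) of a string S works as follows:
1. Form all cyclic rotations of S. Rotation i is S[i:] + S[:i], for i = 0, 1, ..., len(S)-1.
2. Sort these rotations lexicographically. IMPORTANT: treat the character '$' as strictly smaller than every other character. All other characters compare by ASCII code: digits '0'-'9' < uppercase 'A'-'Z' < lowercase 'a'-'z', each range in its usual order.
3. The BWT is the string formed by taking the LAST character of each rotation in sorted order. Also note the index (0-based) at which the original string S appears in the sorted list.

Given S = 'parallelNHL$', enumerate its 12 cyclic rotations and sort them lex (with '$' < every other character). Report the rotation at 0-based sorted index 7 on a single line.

All 12 rotations (rotation i = S[i:]+S[:i]):
  rot[0] = parallelNHL$
  rot[1] = arallelNHL$p
  rot[2] = rallelNHL$pa
  rot[3] = allelNHL$par
  rot[4] = llelNHL$para
  rot[5] = lelNHL$paral
  rot[6] = elNHL$parall
  rot[7] = lNHL$paralle
  rot[8] = NHL$parallel
  rot[9] = HL$parallelN
  rot[10] = L$parallelNH
  rot[11] = $parallelNHL
Sorted (with $ < everything):
  sorted[0] = $parallelNHL
  sorted[1] = HL$parallelN
  sorted[2] = L$parallelNH
  sorted[3] = NHL$parallel
  sorted[4] = allelNHL$par
  sorted[5] = arallelNHL$p
  sorted[6] = elNHL$parall
  sorted[7] = lNHL$paralle
  sorted[8] = lelNHL$paral
  sorted[9] = llelNHL$para
  sorted[10] = parallelNHL$
  sorted[11] = rallelNHL$pa
sorted[7] = lNHL$paralle

Answer: lNHL$paralle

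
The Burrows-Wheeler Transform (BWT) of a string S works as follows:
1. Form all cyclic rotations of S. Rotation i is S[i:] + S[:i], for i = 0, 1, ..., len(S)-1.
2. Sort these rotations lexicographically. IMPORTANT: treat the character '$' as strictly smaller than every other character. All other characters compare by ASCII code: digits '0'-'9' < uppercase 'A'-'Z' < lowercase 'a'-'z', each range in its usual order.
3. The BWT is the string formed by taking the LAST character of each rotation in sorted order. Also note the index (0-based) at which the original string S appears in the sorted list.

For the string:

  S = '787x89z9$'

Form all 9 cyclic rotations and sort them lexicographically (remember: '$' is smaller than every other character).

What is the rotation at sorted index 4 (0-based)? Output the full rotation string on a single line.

Answer: 89z9$787x

Derivation:
All 9 rotations (rotation i = S[i:]+S[:i]):
  rot[0] = 787x89z9$
  rot[1] = 87x89z9$7
  rot[2] = 7x89z9$78
  rot[3] = x89z9$787
  rot[4] = 89z9$787x
  rot[5] = 9z9$787x8
  rot[6] = z9$787x89
  rot[7] = 9$787x89z
  rot[8] = $787x89z9
Sorted (with $ < everything):
  sorted[0] = $787x89z9
  sorted[1] = 787x89z9$
  sorted[2] = 7x89z9$78
  sorted[3] = 87x89z9$7
  sorted[4] = 89z9$787x
  sorted[5] = 9$787x89z
  sorted[6] = 9z9$787x8
  sorted[7] = x89z9$787
  sorted[8] = z9$787x89
sorted[4] = 89z9$787x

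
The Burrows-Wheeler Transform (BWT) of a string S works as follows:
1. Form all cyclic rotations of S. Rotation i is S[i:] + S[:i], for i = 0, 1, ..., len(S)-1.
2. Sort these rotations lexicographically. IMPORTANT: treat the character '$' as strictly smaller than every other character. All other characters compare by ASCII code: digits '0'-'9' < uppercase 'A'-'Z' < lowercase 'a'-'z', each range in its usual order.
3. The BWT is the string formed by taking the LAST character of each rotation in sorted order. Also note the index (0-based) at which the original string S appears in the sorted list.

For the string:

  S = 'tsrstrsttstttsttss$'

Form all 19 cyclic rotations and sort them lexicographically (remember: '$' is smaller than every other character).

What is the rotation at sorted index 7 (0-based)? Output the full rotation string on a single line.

All 19 rotations (rotation i = S[i:]+S[:i]):
  rot[0] = tsrstrsttstttsttss$
  rot[1] = srstrsttstttsttss$t
  rot[2] = rstrsttstttsttss$ts
  rot[3] = strsttstttsttss$tsr
  rot[4] = trsttstttsttss$tsrs
  rot[5] = rsttstttsttss$tsrst
  rot[6] = sttstttsttss$tsrstr
  rot[7] = ttstttsttss$tsrstrs
  rot[8] = tstttsttss$tsrstrst
  rot[9] = stttsttss$tsrstrstt
  rot[10] = tttsttss$tsrstrstts
  rot[11] = ttsttss$tsrstrsttst
  rot[12] = tsttss$tsrstrsttstt
  rot[13] = sttss$tsrstrsttsttt
  rot[14] = ttss$tsrstrsttsttts
  rot[15] = tss$tsrstrsttstttst
  rot[16] = ss$tsrstrsttstttstt
  rot[17] = s$tsrstrsttstttstts
  rot[18] = $tsrstrsttstttsttss
Sorted (with $ < everything):
  sorted[0] = $tsrstrsttstttsttss
  sorted[1] = rstrsttstttsttss$ts
  sorted[2] = rsttstttsttss$tsrst
  sorted[3] = s$tsrstrsttstttstts
  sorted[4] = srstrsttstttsttss$t
  sorted[5] = ss$tsrstrsttstttstt
  sorted[6] = strsttstttsttss$tsr
  sorted[7] = sttss$tsrstrsttsttt
  sorted[8] = sttstttsttss$tsrstr
  sorted[9] = stttsttss$tsrstrstt
  sorted[10] = trsttstttsttss$tsrs
  sorted[11] = tsrstrsttstttsttss$
  sorted[12] = tss$tsrstrsttstttst
  sorted[13] = tsttss$tsrstrsttstt
  sorted[14] = tstttsttss$tsrstrst
  sorted[15] = ttss$tsrstrsttsttts
  sorted[16] = ttsttss$tsrstrsttst
  sorted[17] = ttstttsttss$tsrstrs
  sorted[18] = tttsttss$tsrstrstts
sorted[7] = sttss$tsrstrsttsttt

Answer: sttss$tsrstrsttsttt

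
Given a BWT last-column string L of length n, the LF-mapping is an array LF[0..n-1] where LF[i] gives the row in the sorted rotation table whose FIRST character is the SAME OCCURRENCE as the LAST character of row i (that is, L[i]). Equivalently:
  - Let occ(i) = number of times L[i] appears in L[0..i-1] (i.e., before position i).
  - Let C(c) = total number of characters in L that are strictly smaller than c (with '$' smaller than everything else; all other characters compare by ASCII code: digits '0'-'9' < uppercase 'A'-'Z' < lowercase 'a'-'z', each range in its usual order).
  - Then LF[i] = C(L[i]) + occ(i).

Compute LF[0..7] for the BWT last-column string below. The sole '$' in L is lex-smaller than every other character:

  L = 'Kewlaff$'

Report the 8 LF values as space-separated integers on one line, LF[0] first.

Char counts: '$':1, 'K':1, 'a':1, 'e':1, 'f':2, 'l':1, 'w':1
C (first-col start): C('$')=0, C('K')=1, C('a')=2, C('e')=3, C('f')=4, C('l')=6, C('w')=7
L[0]='K': occ=0, LF[0]=C('K')+0=1+0=1
L[1]='e': occ=0, LF[1]=C('e')+0=3+0=3
L[2]='w': occ=0, LF[2]=C('w')+0=7+0=7
L[3]='l': occ=0, LF[3]=C('l')+0=6+0=6
L[4]='a': occ=0, LF[4]=C('a')+0=2+0=2
L[5]='f': occ=0, LF[5]=C('f')+0=4+0=4
L[6]='f': occ=1, LF[6]=C('f')+1=4+1=5
L[7]='$': occ=0, LF[7]=C('$')+0=0+0=0

Answer: 1 3 7 6 2 4 5 0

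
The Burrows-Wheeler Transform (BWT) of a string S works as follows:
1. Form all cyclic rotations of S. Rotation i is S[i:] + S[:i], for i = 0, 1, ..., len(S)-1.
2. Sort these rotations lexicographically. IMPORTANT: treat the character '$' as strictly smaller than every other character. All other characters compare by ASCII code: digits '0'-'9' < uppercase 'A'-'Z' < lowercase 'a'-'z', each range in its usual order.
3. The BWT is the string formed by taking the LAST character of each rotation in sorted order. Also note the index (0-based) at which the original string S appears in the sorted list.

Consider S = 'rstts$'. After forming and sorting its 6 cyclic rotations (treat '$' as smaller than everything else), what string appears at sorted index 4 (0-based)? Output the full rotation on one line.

Answer: ts$rst

Derivation:
All 6 rotations (rotation i = S[i:]+S[:i]):
  rot[0] = rstts$
  rot[1] = stts$r
  rot[2] = tts$rs
  rot[3] = ts$rst
  rot[4] = s$rstt
  rot[5] = $rstts
Sorted (with $ < everything):
  sorted[0] = $rstts
  sorted[1] = rstts$
  sorted[2] = s$rstt
  sorted[3] = stts$r
  sorted[4] = ts$rst
  sorted[5] = tts$rs
sorted[4] = ts$rst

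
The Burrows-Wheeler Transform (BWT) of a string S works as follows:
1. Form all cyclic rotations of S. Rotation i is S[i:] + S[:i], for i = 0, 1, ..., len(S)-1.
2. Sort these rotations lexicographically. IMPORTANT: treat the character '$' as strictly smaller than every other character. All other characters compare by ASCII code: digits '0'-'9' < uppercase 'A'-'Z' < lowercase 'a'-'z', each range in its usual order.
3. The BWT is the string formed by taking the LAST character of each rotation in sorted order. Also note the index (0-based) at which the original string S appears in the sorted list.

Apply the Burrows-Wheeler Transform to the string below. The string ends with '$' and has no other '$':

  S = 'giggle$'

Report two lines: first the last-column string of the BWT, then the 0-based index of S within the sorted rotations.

All 7 rotations (rotation i = S[i:]+S[:i]):
  rot[0] = giggle$
  rot[1] = iggle$g
  rot[2] = ggle$gi
  rot[3] = gle$gig
  rot[4] = le$gigg
  rot[5] = e$giggl
  rot[6] = $giggle
Sorted (with $ < everything):
  sorted[0] = $giggle  (last char: 'e')
  sorted[1] = e$giggl  (last char: 'l')
  sorted[2] = ggle$gi  (last char: 'i')
  sorted[3] = giggle$  (last char: '$')
  sorted[4] = gle$gig  (last char: 'g')
  sorted[5] = iggle$g  (last char: 'g')
  sorted[6] = le$gigg  (last char: 'g')
Last column: eli$ggg
Original string S is at sorted index 3

Answer: eli$ggg
3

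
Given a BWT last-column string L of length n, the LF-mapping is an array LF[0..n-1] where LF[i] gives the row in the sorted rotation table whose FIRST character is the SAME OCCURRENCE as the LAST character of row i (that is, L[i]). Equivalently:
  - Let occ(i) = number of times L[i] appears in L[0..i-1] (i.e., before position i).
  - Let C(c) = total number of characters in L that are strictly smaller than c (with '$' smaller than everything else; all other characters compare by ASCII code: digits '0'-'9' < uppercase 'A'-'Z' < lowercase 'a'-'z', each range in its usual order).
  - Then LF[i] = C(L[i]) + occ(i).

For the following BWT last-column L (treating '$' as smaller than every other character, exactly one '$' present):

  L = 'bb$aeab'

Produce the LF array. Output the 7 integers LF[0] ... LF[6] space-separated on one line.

Answer: 3 4 0 1 6 2 5

Derivation:
Char counts: '$':1, 'a':2, 'b':3, 'e':1
C (first-col start): C('$')=0, C('a')=1, C('b')=3, C('e')=6
L[0]='b': occ=0, LF[0]=C('b')+0=3+0=3
L[1]='b': occ=1, LF[1]=C('b')+1=3+1=4
L[2]='$': occ=0, LF[2]=C('$')+0=0+0=0
L[3]='a': occ=0, LF[3]=C('a')+0=1+0=1
L[4]='e': occ=0, LF[4]=C('e')+0=6+0=6
L[5]='a': occ=1, LF[5]=C('a')+1=1+1=2
L[6]='b': occ=2, LF[6]=C('b')+2=3+2=5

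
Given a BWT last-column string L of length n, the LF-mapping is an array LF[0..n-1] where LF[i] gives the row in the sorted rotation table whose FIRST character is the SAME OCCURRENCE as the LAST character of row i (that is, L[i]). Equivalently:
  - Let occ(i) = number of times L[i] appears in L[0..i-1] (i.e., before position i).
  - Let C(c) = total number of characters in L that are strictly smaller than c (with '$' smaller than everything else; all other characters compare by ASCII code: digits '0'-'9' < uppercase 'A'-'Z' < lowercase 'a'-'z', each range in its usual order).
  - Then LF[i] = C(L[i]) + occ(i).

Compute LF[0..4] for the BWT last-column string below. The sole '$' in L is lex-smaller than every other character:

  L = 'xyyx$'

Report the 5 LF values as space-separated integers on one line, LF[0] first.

Answer: 1 3 4 2 0

Derivation:
Char counts: '$':1, 'x':2, 'y':2
C (first-col start): C('$')=0, C('x')=1, C('y')=3
L[0]='x': occ=0, LF[0]=C('x')+0=1+0=1
L[1]='y': occ=0, LF[1]=C('y')+0=3+0=3
L[2]='y': occ=1, LF[2]=C('y')+1=3+1=4
L[3]='x': occ=1, LF[3]=C('x')+1=1+1=2
L[4]='$': occ=0, LF[4]=C('$')+0=0+0=0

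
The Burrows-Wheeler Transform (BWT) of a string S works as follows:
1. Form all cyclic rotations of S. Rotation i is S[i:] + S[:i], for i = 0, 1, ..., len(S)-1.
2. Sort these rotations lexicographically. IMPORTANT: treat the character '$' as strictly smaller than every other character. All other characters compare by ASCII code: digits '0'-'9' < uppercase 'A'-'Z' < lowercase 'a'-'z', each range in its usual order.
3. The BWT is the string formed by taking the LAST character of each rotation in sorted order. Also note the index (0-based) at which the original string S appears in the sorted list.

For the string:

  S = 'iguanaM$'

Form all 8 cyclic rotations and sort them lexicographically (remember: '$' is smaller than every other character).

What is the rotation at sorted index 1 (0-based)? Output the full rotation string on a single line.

Answer: M$iguana

Derivation:
All 8 rotations (rotation i = S[i:]+S[:i]):
  rot[0] = iguanaM$
  rot[1] = guanaM$i
  rot[2] = uanaM$ig
  rot[3] = anaM$igu
  rot[4] = naM$igua
  rot[5] = aM$iguan
  rot[6] = M$iguana
  rot[7] = $iguanaM
Sorted (with $ < everything):
  sorted[0] = $iguanaM
  sorted[1] = M$iguana
  sorted[2] = aM$iguan
  sorted[3] = anaM$igu
  sorted[4] = guanaM$i
  sorted[5] = iguanaM$
  sorted[6] = naM$igua
  sorted[7] = uanaM$ig
sorted[1] = M$iguana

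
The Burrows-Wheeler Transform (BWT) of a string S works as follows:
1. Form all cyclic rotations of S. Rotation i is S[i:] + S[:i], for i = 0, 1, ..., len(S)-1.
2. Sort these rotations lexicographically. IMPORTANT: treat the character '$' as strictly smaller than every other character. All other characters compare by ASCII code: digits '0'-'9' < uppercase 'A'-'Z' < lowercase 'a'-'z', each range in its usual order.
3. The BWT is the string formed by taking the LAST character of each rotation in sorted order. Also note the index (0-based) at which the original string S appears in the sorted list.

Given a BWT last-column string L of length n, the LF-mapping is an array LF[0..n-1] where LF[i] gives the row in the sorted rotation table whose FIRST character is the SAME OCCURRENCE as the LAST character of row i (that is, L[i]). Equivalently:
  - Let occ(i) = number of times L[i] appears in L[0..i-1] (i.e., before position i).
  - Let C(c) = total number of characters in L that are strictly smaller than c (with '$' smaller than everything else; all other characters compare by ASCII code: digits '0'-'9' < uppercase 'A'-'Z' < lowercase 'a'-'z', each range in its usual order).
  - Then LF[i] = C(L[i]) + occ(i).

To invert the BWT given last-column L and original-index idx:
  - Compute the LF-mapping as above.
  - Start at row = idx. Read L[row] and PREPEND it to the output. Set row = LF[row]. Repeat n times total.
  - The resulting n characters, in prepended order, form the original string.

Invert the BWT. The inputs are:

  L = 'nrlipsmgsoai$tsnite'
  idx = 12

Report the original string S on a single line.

Answer: piglettransmission$

Derivation:
LF mapping: 9 13 7 4 12 14 8 3 15 11 1 5 0 17 16 10 6 18 2
Walk LF starting at row 12, prepending L[row]:
  step 1: row=12, L[12]='$', prepend. Next row=LF[12]=0
  step 2: row=0, L[0]='n', prepend. Next row=LF[0]=9
  step 3: row=9, L[9]='o', prepend. Next row=LF[9]=11
  step 4: row=11, L[11]='i', prepend. Next row=LF[11]=5
  step 5: row=5, L[5]='s', prepend. Next row=LF[5]=14
  step 6: row=14, L[14]='s', prepend. Next row=LF[14]=16
  step 7: row=16, L[16]='i', prepend. Next row=LF[16]=6
  step 8: row=6, L[6]='m', prepend. Next row=LF[6]=8
  step 9: row=8, L[8]='s', prepend. Next row=LF[8]=15
  step 10: row=15, L[15]='n', prepend. Next row=LF[15]=10
  step 11: row=10, L[10]='a', prepend. Next row=LF[10]=1
  step 12: row=1, L[1]='r', prepend. Next row=LF[1]=13
  step 13: row=13, L[13]='t', prepend. Next row=LF[13]=17
  step 14: row=17, L[17]='t', prepend. Next row=LF[17]=18
  step 15: row=18, L[18]='e', prepend. Next row=LF[18]=2
  step 16: row=2, L[2]='l', prepend. Next row=LF[2]=7
  step 17: row=7, L[7]='g', prepend. Next row=LF[7]=3
  step 18: row=3, L[3]='i', prepend. Next row=LF[3]=4
  step 19: row=4, L[4]='p', prepend. Next row=LF[4]=12
Reversed output: piglettransmission$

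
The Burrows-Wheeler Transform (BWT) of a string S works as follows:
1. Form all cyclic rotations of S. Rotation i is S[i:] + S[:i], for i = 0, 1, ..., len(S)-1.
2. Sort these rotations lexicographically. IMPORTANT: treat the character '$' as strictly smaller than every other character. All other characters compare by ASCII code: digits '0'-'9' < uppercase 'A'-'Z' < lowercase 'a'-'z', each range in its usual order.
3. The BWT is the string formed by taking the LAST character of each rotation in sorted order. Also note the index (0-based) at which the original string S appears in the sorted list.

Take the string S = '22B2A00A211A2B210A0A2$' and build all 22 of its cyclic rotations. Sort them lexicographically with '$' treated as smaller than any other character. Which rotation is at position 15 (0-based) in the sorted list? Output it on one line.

All 22 rotations (rotation i = S[i:]+S[:i]):
  rot[0] = 22B2A00A211A2B210A0A2$
  rot[1] = 2B2A00A211A2B210A0A2$2
  rot[2] = B2A00A211A2B210A0A2$22
  rot[3] = 2A00A211A2B210A0A2$22B
  rot[4] = A00A211A2B210A0A2$22B2
  rot[5] = 00A211A2B210A0A2$22B2A
  rot[6] = 0A211A2B210A0A2$22B2A0
  rot[7] = A211A2B210A0A2$22B2A00
  rot[8] = 211A2B210A0A2$22B2A00A
  rot[9] = 11A2B210A0A2$22B2A00A2
  rot[10] = 1A2B210A0A2$22B2A00A21
  rot[11] = A2B210A0A2$22B2A00A211
  rot[12] = 2B210A0A2$22B2A00A211A
  rot[13] = B210A0A2$22B2A00A211A2
  rot[14] = 210A0A2$22B2A00A211A2B
  rot[15] = 10A0A2$22B2A00A211A2B2
  rot[16] = 0A0A2$22B2A00A211A2B21
  rot[17] = A0A2$22B2A00A211A2B210
  rot[18] = 0A2$22B2A00A211A2B210A
  rot[19] = A2$22B2A00A211A2B210A0
  rot[20] = 2$22B2A00A211A2B210A0A
  rot[21] = $22B2A00A211A2B210A0A2
Sorted (with $ < everything):
  sorted[0] = $22B2A00A211A2B210A0A2
  sorted[1] = 00A211A2B210A0A2$22B2A
  sorted[2] = 0A0A2$22B2A00A211A2B21
  sorted[3] = 0A2$22B2A00A211A2B210A
  sorted[4] = 0A211A2B210A0A2$22B2A0
  sorted[5] = 10A0A2$22B2A00A211A2B2
  sorted[6] = 11A2B210A0A2$22B2A00A2
  sorted[7] = 1A2B210A0A2$22B2A00A21
  sorted[8] = 2$22B2A00A211A2B210A0A
  sorted[9] = 210A0A2$22B2A00A211A2B
  sorted[10] = 211A2B210A0A2$22B2A00A
  sorted[11] = 22B2A00A211A2B210A0A2$
  sorted[12] = 2A00A211A2B210A0A2$22B
  sorted[13] = 2B210A0A2$22B2A00A211A
  sorted[14] = 2B2A00A211A2B210A0A2$2
  sorted[15] = A00A211A2B210A0A2$22B2
  sorted[16] = A0A2$22B2A00A211A2B210
  sorted[17] = A2$22B2A00A211A2B210A0
  sorted[18] = A211A2B210A0A2$22B2A00
  sorted[19] = A2B210A0A2$22B2A00A211
  sorted[20] = B210A0A2$22B2A00A211A2
  sorted[21] = B2A00A211A2B210A0A2$22
sorted[15] = A00A211A2B210A0A2$22B2

Answer: A00A211A2B210A0A2$22B2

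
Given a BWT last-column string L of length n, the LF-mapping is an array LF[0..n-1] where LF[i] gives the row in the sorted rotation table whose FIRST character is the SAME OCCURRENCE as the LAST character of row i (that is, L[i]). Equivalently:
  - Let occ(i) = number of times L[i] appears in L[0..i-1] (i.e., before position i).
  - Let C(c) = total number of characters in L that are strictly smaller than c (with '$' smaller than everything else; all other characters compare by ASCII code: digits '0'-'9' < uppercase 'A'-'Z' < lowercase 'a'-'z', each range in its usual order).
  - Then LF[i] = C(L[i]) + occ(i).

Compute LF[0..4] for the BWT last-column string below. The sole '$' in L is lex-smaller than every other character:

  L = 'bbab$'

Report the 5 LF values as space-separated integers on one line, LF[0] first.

Char counts: '$':1, 'a':1, 'b':3
C (first-col start): C('$')=0, C('a')=1, C('b')=2
L[0]='b': occ=0, LF[0]=C('b')+0=2+0=2
L[1]='b': occ=1, LF[1]=C('b')+1=2+1=3
L[2]='a': occ=0, LF[2]=C('a')+0=1+0=1
L[3]='b': occ=2, LF[3]=C('b')+2=2+2=4
L[4]='$': occ=0, LF[4]=C('$')+0=0+0=0

Answer: 2 3 1 4 0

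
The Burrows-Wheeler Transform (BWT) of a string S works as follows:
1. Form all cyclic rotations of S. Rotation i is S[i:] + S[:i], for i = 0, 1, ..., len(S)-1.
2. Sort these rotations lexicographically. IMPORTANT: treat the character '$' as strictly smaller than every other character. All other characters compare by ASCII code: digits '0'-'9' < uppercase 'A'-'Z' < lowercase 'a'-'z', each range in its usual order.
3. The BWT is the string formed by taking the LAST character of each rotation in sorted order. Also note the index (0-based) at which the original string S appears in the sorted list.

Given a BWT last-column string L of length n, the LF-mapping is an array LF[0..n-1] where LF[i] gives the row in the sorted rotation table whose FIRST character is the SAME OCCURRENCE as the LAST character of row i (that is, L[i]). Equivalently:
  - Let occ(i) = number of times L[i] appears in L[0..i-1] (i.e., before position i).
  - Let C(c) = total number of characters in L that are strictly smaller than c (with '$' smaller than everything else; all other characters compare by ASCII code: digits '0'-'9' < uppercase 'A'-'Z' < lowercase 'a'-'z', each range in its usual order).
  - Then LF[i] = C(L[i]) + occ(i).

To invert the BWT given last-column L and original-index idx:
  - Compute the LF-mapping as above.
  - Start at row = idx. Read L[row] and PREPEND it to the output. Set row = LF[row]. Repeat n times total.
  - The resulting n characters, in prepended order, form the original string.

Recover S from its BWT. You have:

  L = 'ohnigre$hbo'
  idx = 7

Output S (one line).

LF mapping: 8 4 7 6 3 10 2 0 5 1 9
Walk LF starting at row 7, prepending L[row]:
  step 1: row=7, L[7]='$', prepend. Next row=LF[7]=0
  step 2: row=0, L[0]='o', prepend. Next row=LF[0]=8
  step 3: row=8, L[8]='h', prepend. Next row=LF[8]=5
  step 4: row=5, L[5]='r', prepend. Next row=LF[5]=10
  step 5: row=10, L[10]='o', prepend. Next row=LF[10]=9
  step 6: row=9, L[9]='b', prepend. Next row=LF[9]=1
  step 7: row=1, L[1]='h', prepend. Next row=LF[1]=4
  step 8: row=4, L[4]='g', prepend. Next row=LF[4]=3
  step 9: row=3, L[3]='i', prepend. Next row=LF[3]=6
  step 10: row=6, L[6]='e', prepend. Next row=LF[6]=2
  step 11: row=2, L[2]='n', prepend. Next row=LF[2]=7
Reversed output: neighborho$

Answer: neighborho$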